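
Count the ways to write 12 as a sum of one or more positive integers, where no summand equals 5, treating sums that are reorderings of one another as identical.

62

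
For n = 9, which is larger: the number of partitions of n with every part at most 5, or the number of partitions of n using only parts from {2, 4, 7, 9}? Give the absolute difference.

21

Partitions of 9 with every part at most 5: 23.
Partitions of 9 using only parts from {2, 4, 7, 9}: 2.
|23 − 2| = 21.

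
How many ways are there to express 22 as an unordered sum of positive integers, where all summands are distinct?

There are 89 such partitions.

89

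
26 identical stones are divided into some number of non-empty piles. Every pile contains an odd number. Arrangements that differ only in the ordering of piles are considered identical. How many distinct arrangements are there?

165

There are 165 such partitions.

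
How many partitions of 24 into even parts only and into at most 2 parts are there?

Listing the qualifying partitions of 24:
24
22, 2
20, 4
18, 6
16, 8
14, 10
12, 12
Counting gives 7.

7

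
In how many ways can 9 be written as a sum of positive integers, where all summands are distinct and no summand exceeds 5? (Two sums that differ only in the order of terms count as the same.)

Enumerating:
5 + 4
5 + 3 + 1
4 + 3 + 2

3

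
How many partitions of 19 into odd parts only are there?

54

A partial list (first 12 by largest part):
19
17 + 1 + 1
15 + 3 + 1
15 + 1 + 1 + 1 + 1
13 + 5 + 1
13 + 3 + 3
13 + 3 + 1 + 1 + 1
13 + 1 + 1 + 1 + 1 + 1 + 1
11 + 7 + 1
11 + 5 + 3
11 + 5 + 1 + 1 + 1
11 + 3 + 3 + 1 + 1
…and 42 more, for 54 total.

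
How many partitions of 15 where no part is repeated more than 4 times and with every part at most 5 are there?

47

There are too many to list fully; the first 12 (by largest part) are:
5,5,5
5,5,4,1
5,5,3,2
5,5,3,1,1
5,5,2,2,1
5,5,2,1,1,1
5,4,4,2
5,4,4,1,1
5,4,3,3
5,4,3,2,1
5,4,3,1,1,1
5,4,2,2,2
…and 35 more, for 47 total.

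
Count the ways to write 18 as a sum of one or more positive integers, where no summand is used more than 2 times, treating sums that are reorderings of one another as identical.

135

A full systematic count gives 135.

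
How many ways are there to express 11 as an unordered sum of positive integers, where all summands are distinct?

12

Listing the qualifying partitions of 11:
11
10,1
9,2
8,3
8,2,1
7,4
7,3,1
6,5
6,4,1
6,3,2
5,4,2
5,3,2,1
Counting gives 12.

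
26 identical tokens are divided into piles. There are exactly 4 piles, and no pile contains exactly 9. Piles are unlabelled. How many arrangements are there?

112

A full systematic count gives 112.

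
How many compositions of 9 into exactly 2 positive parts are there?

8

Place 1 bars in the 8 internal gaps of a row of 9 dots: C(8,1) = 8.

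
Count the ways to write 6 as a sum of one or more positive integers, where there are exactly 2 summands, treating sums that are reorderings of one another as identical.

Enumerating:
5, 1
4, 2
3, 3

3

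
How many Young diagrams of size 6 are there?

Listing the qualifying partitions of 6:
6
5,1
4,2
4,1,1
3,3
3,2,1
3,1,1,1
2,2,2
2,2,1,1
2,1,1,1,1
1,1,1,1,1,1

11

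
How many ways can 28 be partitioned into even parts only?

135

Systematic enumeration (by largest part, then next-largest, …) yields 135.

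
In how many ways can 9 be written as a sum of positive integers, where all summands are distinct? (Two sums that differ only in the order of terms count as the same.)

Listing the qualifying partitions of 9:
9
1, 8
2, 7
3, 6
1, 2, 6
4, 5
1, 3, 5
2, 3, 4

8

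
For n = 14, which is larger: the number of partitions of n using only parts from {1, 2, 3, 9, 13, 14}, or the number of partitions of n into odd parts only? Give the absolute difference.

Partitions of 14 using only parts from {1, 2, 3, 9, 13, 14}: 31.
Partitions of 14 into odd parts only: 22.
|31 − 22| = 9.

9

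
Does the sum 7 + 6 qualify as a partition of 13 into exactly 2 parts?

Yes

The parts sum to 13, and the condition 'there are exactly 2 summands' holds.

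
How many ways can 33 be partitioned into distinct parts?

448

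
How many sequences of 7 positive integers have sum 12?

Place 6 bars in the 11 internal gaps of a row of 12 dots: C(11,6) = 462.

462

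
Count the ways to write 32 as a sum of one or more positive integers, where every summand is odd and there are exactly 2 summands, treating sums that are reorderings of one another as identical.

Enumerating:
31+1
29+3
27+5
25+7
23+9
21+11
19+13
17+15
Counting gives 8.

8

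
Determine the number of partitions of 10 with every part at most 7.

A partial list (first 12 by largest part):
7, 3
7, 2, 1
7, 1, 1, 1
6, 4
6, 3, 1
6, 2, 2
6, 2, 1, 1
6, 1, 1, 1, 1
5, 5
5, 4, 1
5, 3, 2
5, 3, 1, 1
…and 26 more, for 38 total.

38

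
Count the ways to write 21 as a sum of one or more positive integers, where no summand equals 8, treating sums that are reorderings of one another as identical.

There are 691 such partitions.

691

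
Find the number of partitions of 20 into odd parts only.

A partial list (first 12 by largest part):
1 + 19
3 + 17
1 + 1 + 1 + 17
5 + 15
1 + 1 + 3 + 15
1 + 1 + 1 + 1 + 1 + 15
7 + 13
1 + 1 + 5 + 13
1 + 3 + 3 + 13
1 + 1 + 1 + 1 + 3 + 13
1 + 1 + 1 + 1 + 1 + 1 + 1 + 13
9 + 11
…and 52 more, for 64 total.

64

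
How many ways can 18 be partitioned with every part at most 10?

340

A full systematic count gives 340.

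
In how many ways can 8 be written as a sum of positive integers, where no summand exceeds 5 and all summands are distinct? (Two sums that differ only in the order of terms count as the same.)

Listing the qualifying partitions of 8:
3,5
1,2,5
1,3,4

3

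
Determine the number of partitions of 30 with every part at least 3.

331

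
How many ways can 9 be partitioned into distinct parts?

8

The partitions of 9 that satisfy the conditions:
9
1,8
2,7
3,6
1,2,6
4,5
1,3,5
2,3,4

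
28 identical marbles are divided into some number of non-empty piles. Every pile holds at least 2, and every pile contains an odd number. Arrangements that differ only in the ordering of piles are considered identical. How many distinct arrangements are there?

A partial list (first 12 by largest part):
25,3
23,5
21,7
19,9
19,3,3,3
17,11
17,5,3,3
15,13
15,7,3,3
15,5,5,3
13,9,3,3
13,7,5,3
…and 18 more, for 30 total.

30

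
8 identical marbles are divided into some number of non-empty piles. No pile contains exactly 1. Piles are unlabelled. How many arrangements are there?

The partitions of 8 that satisfy the conditions:
8
2 + 6
3 + 5
4 + 4
2 + 2 + 4
2 + 3 + 3
2 + 2 + 2 + 2
That's 7 in total.

7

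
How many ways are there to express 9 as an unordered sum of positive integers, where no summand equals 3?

They are:
9
8+1
7+2
7+1+1
6+2+1
6+1+1+1
5+4
5+2+2
5+2+1+1
5+1+1+1+1
4+4+1
4+2+2+1
4+2+1+1+1
4+1+1+1+1+1
2+2+2+2+1
2+2+2+1+1+1
2+2+1+1+1+1+1
2+1+1+1+1+1+1+1
1+1+1+1+1+1+1+1+1
That's 19 in total.

19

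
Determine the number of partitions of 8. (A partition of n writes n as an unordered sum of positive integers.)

22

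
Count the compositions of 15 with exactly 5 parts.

1001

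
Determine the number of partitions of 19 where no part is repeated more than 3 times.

258

Counting exhaustively, 258 partitions satisfy the conditions.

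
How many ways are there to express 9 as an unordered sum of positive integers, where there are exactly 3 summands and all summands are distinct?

3

They are:
6 + 2 + 1
5 + 3 + 1
4 + 3 + 2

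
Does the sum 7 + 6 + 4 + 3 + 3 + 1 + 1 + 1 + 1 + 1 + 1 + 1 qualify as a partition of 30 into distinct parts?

The parts sum to 30, and the condition 'all summands are distinct' is violated.

No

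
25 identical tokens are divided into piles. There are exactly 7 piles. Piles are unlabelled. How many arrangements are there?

There are 248 such partitions.

248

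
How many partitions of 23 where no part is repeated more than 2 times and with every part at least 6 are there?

They are:
23
17, 6
16, 7
15, 8
14, 9
13, 10
12, 11
11, 6, 6
10, 7, 6
9, 8, 6
9, 7, 7
8, 8, 7
Counting gives 12.

12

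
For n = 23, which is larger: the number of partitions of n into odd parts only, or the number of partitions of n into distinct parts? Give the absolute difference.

Partitions of 23 into odd parts only: 104.
Partitions of 23 into distinct parts: 104.
|104 − 104| = 0.

0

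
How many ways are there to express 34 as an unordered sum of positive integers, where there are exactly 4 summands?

A full systematic count gives 297.

297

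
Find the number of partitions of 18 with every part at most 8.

Direct enumeration gives 288 partitions.

288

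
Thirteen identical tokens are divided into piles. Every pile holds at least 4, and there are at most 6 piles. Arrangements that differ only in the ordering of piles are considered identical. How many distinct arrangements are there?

Enumerating:
13
9, 4
8, 5
7, 6
5, 4, 4
Counting gives 5.

5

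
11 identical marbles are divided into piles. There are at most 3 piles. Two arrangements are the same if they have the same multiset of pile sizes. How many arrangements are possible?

16

They are:
11
1,10
2,9
1,1,9
3,8
1,2,8
4,7
1,3,7
2,2,7
5,6
1,4,6
2,3,6
1,5,5
2,4,5
3,3,5
3,4,4
Counting gives 16.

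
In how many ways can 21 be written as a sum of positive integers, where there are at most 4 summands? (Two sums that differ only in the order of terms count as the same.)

There are 120 such partitions.

120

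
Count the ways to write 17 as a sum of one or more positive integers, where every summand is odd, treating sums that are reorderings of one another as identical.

There are too many to list fully; the first 12 (by largest part) are:
17
1+1+15
1+3+13
1+1+1+1+13
1+5+11
3+3+11
1+1+1+3+11
1+1+1+1+1+1+11
1+7+9
3+5+9
1+1+1+5+9
1+1+3+3+9
…and 26 more, for 38 total.

38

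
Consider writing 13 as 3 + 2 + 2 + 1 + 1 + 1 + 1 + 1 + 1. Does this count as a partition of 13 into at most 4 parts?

The parts sum to 13, and the condition 'there are at most 4 summands' is violated.

No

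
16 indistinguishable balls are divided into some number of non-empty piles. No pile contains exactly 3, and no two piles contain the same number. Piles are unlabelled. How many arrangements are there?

20

Enumerating:
16
1 + 15
2 + 14
1 + 2 + 13
4 + 12
5 + 11
1 + 4 + 11
6 + 10
1 + 5 + 10
2 + 4 + 10
7 + 9
1 + 6 + 9
2 + 5 + 9
1 + 2 + 4 + 9
1 + 7 + 8
2 + 6 + 8
1 + 2 + 5 + 8
1 + 2 + 6 + 7
4 + 5 + 7
1 + 4 + 5 + 6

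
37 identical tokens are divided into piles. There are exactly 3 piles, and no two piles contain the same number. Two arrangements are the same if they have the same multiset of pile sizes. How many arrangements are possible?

Direct enumeration gives 96 partitions.

96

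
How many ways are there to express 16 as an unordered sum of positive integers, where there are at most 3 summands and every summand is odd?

4

They are:
1 + 15
3 + 13
5 + 11
7 + 9
That's 4 in total.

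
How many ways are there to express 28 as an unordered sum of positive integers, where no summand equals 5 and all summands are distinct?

150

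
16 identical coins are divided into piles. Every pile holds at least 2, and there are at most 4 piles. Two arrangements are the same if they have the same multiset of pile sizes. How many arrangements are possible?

37

A partial list (first 12 by largest part):
16
14 + 2
13 + 3
12 + 4
12 + 2 + 2
11 + 5
11 + 3 + 2
10 + 6
10 + 4 + 2
10 + 3 + 3
10 + 2 + 2 + 2
9 + 7
…and 25 more, for 37 total.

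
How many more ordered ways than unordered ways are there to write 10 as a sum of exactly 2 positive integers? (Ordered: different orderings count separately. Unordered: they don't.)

Ordered (compositions into 2 parts): C(9,1) = 9.
Unordered (partitions into 2 parts): 5.
Difference: 9 − 5 = 4.

4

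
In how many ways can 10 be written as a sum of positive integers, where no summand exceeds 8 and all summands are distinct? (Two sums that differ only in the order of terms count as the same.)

Enumerating:
8,2
7,3
7,2,1
6,4
6,3,1
5,4,1
5,3,2
4,3,2,1
That's 8 in total.

8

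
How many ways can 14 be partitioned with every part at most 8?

Direct enumeration gives 116 partitions.

116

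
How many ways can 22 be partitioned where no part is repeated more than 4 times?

628

Counting exhaustively, 628 partitions satisfy the conditions.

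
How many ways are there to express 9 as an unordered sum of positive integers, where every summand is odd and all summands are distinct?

Enumerating:
9
5+3+1
That's 2 in total.

2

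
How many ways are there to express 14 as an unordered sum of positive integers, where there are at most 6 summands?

Enumerating by decreasing first part gives 90 partitions in all.

90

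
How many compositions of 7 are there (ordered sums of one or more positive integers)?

64

There are 6 gaps and each independently is a cut or not, giving 2^6 = 64.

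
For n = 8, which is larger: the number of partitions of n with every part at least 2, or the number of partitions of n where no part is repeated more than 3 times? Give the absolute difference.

Partitions of 8 with every part at least 2: 7.
Partitions of 8 where no part is repeated more than 3 times: 16.
|7 − 16| = 9.

9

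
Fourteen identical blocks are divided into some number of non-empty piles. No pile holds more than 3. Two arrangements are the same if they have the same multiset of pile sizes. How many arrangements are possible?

Listing the qualifying partitions of 14:
3,3,3,3,2
3,3,3,3,1,1
3,3,3,2,2,1
3,3,3,2,1,1,1
3,3,3,1,1,1,1,1
3,3,2,2,2,2
3,3,2,2,2,1,1
3,3,2,2,1,1,1,1
3,3,2,1,1,1,1,1,1
3,3,1,1,1,1,1,1,1,1
3,2,2,2,2,2,1
3,2,2,2,2,1,1,1
3,2,2,2,1,1,1,1,1
3,2,2,1,1,1,1,1,1,1
3,2,1,1,1,1,1,1,1,1,1
3,1,1,1,1,1,1,1,1,1,1,1
2,2,2,2,2,2,2
2,2,2,2,2,2,1,1
2,2,2,2,2,1,1,1,1
2,2,2,2,1,1,1,1,1,1
2,2,2,1,1,1,1,1,1,1,1
2,2,1,1,1,1,1,1,1,1,1,1
2,1,1,1,1,1,1,1,1,1,1,1,1
1,1,1,1,1,1,1,1,1,1,1,1,1,1
Counting gives 24.

24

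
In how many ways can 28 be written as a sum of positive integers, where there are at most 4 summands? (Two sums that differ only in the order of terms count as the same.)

Direct enumeration gives 249 partitions.

249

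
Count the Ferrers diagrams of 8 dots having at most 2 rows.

The partitions of 8 that satisfy the conditions:
8
7, 1
6, 2
5, 3
4, 4

5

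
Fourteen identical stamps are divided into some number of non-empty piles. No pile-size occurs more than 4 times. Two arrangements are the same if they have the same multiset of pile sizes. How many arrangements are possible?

Enumerating by decreasing first part gives 100 partitions in all.

100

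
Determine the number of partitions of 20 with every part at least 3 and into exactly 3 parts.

16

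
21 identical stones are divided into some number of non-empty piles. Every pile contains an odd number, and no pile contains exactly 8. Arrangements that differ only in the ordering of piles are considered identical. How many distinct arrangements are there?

Systematic enumeration (by largest part, then next-largest, …) yields 76.

76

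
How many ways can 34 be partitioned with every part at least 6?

71

Systematic enumeration (by largest part, then next-largest, …) yields 71.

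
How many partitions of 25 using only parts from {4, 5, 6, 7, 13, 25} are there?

The partitions of 25 that satisfy the conditions:
25
5+7+13
6+6+13
4+4+4+13
4+7+7+7
5+6+7+7
6+6+6+7
4+4+4+6+7
4+4+5+5+7
4+4+5+6+6
4+5+5+5+6
5+5+5+5+5
4+4+4+4+4+5

13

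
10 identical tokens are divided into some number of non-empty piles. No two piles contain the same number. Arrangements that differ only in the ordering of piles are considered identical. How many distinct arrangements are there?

10

Listing the qualifying partitions of 10:
10
1,9
2,8
3,7
1,2,7
4,6
1,3,6
1,4,5
2,3,5
1,2,3,4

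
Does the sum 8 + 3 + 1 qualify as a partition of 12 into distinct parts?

Yes

The parts sum to 12, and the condition 'all summands are distinct' holds.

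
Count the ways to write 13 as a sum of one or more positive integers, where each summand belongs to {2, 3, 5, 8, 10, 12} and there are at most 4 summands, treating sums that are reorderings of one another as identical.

5

They are:
10 + 3
8 + 5
8 + 3 + 2
5 + 5 + 3
5 + 3 + 3 + 2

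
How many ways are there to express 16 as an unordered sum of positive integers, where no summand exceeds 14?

229

Counting exhaustively, 229 partitions satisfy the conditions.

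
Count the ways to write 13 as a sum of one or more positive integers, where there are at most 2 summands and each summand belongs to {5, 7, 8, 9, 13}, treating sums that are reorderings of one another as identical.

2

The partitions of 13 that satisfy the conditions:
13
8, 5
Counting gives 2.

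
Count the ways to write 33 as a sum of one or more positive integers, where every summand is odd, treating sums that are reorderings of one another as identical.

Direct enumeration gives 448 partitions.

448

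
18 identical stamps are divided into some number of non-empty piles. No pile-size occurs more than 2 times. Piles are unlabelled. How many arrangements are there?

Direct enumeration gives 135 partitions.

135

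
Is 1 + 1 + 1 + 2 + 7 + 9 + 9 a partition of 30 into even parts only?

The parts sum to 30, and the condition 'every summand is even' is violated.

No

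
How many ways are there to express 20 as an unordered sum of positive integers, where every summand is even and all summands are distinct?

10

They are:
20
2, 18
4, 16
6, 14
2, 4, 14
8, 12
2, 6, 12
2, 8, 10
4, 6, 10
2, 4, 6, 8
Counting gives 10.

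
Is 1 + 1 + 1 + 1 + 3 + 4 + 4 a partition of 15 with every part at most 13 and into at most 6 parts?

The parts sum to 15, and the condition 'there are at most 6 summands' is violated.

No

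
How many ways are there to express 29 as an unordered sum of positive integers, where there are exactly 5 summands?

333

A full systematic count gives 333.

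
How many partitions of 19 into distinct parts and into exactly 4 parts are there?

18

The partitions of 19 that satisfy the conditions:
1+2+3+13
1+2+4+12
1+2+5+11
1+3+4+11
1+2+6+10
1+3+5+10
2+3+4+10
1+2+7+9
1+3+6+9
1+4+5+9
2+3+5+9
1+3+7+8
1+4+6+8
2+3+6+8
2+4+5+8
1+5+6+7
2+4+6+7
3+4+5+7
That's 18 in total.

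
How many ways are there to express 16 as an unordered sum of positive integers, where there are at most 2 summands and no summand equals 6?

8

They are:
16
15 + 1
14 + 2
13 + 3
12 + 4
11 + 5
9 + 7
8 + 8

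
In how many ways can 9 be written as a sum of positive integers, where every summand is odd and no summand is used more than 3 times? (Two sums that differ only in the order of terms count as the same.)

5

Listing the qualifying partitions of 9:
9
1 + 1 + 7
1 + 3 + 5
3 + 3 + 3
1 + 1 + 1 + 3 + 3
Counting gives 5.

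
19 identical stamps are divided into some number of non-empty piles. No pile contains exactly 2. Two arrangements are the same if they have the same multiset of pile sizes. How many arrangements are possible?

Systematic enumeration (by largest part, then next-largest, …) yields 193.

193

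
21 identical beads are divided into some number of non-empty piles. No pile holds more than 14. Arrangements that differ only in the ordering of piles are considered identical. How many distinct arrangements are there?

762

There are 762 such partitions.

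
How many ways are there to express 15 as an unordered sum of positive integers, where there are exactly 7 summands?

21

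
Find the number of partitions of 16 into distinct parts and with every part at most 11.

25

Listing the qualifying partitions of 16:
11, 5
11, 4, 1
11, 3, 2
10, 6
10, 5, 1
10, 4, 2
10, 3, 2, 1
9, 7
9, 6, 1
9, 5, 2
9, 4, 3
9, 4, 2, 1
8, 7, 1
8, 6, 2
8, 5, 3
8, 5, 2, 1
8, 4, 3, 1
7, 6, 3
7, 6, 2, 1
7, 5, 4
7, 5, 3, 1
7, 4, 3, 2
6, 5, 4, 1
6, 5, 3, 2
6, 4, 3, 2, 1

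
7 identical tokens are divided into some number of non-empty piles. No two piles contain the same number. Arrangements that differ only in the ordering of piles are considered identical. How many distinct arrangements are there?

5

They are:
7
6 + 1
5 + 2
4 + 3
4 + 2 + 1
Counting gives 5.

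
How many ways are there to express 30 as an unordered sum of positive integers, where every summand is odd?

There are 296 such partitions.

296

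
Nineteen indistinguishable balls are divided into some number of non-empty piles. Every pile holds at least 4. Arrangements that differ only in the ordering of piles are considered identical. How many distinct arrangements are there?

They are:
19
15, 4
14, 5
13, 6
12, 7
11, 8
11, 4, 4
10, 9
10, 5, 4
9, 6, 4
9, 5, 5
8, 7, 4
8, 6, 5
7, 7, 5
7, 6, 6
7, 4, 4, 4
6, 5, 4, 4
5, 5, 5, 4
That's 18 in total.

18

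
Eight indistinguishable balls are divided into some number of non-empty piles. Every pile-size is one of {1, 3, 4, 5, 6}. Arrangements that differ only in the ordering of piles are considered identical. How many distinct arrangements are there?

9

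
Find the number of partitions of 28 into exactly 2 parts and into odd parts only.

7

The partitions of 28 that satisfy the conditions:
27 + 1
25 + 3
23 + 5
21 + 7
19 + 9
17 + 11
15 + 13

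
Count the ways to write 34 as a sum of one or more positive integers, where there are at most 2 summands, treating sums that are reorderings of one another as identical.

They are:
34
33,1
32,2
31,3
30,4
29,5
28,6
27,7
26,8
25,9
24,10
23,11
22,12
21,13
20,14
19,15
18,16
17,17

18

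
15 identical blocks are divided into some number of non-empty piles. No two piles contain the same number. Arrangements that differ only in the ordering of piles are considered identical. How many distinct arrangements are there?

27

A partial list (first 12 by largest part):
15
14,1
13,2
12,3
12,2,1
11,4
11,3,1
10,5
10,4,1
10,3,2
9,6
9,5,1
…and 15 more, for 27 total.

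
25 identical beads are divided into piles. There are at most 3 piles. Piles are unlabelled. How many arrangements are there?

A partial list (first 12 by largest part):
25
24 + 1
23 + 2
23 + 1 + 1
22 + 3
22 + 2 + 1
21 + 4
21 + 3 + 1
21 + 2 + 2
20 + 5
20 + 4 + 1
20 + 3 + 2
…and 53 more, for 65 total.

65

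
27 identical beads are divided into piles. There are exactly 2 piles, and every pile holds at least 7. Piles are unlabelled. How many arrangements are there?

Enumerating:
7+20
8+19
9+18
10+17
11+16
12+15
13+14
Counting gives 7.

7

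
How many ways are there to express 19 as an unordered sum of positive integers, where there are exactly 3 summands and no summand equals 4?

23

Listing the qualifying partitions of 19:
1,1,17
1,2,16
1,3,15
2,2,15
2,3,14
1,5,13
3,3,13
1,6,12
2,5,12
1,7,11
2,6,11
3,5,11
1,8,10
2,7,10
3,6,10
1,9,9
2,8,9
3,7,9
5,5,9
3,8,8
5,6,8
5,7,7
6,6,7
That's 23 in total.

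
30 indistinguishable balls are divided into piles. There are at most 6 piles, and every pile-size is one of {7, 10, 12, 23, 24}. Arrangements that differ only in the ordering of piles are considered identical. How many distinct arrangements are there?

The partitions of 30 that satisfy the conditions:
23 + 7
10 + 10 + 10

2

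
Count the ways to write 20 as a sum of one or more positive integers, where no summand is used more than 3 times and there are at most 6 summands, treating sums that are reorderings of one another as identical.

257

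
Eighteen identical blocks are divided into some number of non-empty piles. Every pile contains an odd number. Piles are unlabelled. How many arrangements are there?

46

A partial list (first 12 by largest part):
1,17
3,15
1,1,1,15
5,13
1,1,3,13
1,1,1,1,1,13
7,11
1,1,5,11
1,3,3,11
1,1,1,1,3,11
1,1,1,1,1,1,1,11
9,9
…and 34 more, for 46 total.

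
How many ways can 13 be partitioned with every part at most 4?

There are too many to list fully; the first 12 (by largest part) are:
4+4+4+1
4+4+3+2
4+4+3+1+1
4+4+2+2+1
4+4+2+1+1+1
4+4+1+1+1+1+1
4+3+3+3
4+3+3+2+1
4+3+3+1+1+1
4+3+2+2+2
4+3+2+2+1+1
4+3+2+1+1+1+1
…and 27 more, for 39 total.

39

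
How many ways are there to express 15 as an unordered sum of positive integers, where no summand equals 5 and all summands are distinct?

Enumerating:
15
1+14
2+13
3+12
1+2+12
4+11
1+3+11
1+4+10
2+3+10
6+9
2+4+9
1+2+3+9
7+8
1+6+8
3+4+8
1+2+4+8
2+6+7
1+3+4+7
2+3+4+6

19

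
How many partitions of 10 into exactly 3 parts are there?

8

Listing the qualifying partitions of 10:
8,1,1
7,2,1
6,3,1
6,2,2
5,4,1
5,3,2
4,4,2
4,3,3
Counting gives 8.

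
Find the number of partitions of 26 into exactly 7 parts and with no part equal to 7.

229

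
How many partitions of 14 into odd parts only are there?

22

They are:
13, 1
11, 3
11, 1, 1, 1
9, 5
9, 3, 1, 1
9, 1, 1, 1, 1, 1
7, 7
7, 5, 1, 1
7, 3, 3, 1
7, 3, 1, 1, 1, 1
7, 1, 1, 1, 1, 1, 1, 1
5, 5, 3, 1
5, 5, 1, 1, 1, 1
5, 3, 3, 3
5, 3, 3, 1, 1, 1
5, 3, 1, 1, 1, 1, 1, 1
5, 1, 1, 1, 1, 1, 1, 1, 1, 1
3, 3, 3, 3, 1, 1
3, 3, 3, 1, 1, 1, 1, 1
3, 3, 1, 1, 1, 1, 1, 1, 1, 1
3, 1, 1, 1, 1, 1, 1, 1, 1, 1, 1, 1
1, 1, 1, 1, 1, 1, 1, 1, 1, 1, 1, 1, 1, 1
Counting gives 22.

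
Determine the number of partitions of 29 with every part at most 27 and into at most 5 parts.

601

Enumerating by decreasing first part gives 601 partitions in all.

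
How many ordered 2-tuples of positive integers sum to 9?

Place 1 bars in the 8 internal gaps of a row of 9 dots: C(8,1) = 8.

8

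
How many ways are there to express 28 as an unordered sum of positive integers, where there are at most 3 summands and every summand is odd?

The partitions of 28 that satisfy the conditions:
27+1
25+3
23+5
21+7
19+9
17+11
15+13

7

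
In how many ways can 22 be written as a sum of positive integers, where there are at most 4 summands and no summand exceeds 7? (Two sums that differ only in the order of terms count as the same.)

Enumerating:
7,7,7,1
7,7,6,2
7,7,5,3
7,7,4,4
7,6,6,3
7,6,5,4
7,5,5,5
6,6,6,4
6,6,5,5

9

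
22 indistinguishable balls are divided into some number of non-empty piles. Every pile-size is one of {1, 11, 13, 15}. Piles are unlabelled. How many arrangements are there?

5

Listing the qualifying partitions of 22:
15, 1, 1, 1, 1, 1, 1, 1
13, 1, 1, 1, 1, 1, 1, 1, 1, 1
11, 11
11, 1, 1, 1, 1, 1, 1, 1, 1, 1, 1, 1
1, 1, 1, 1, 1, 1, 1, 1, 1, 1, 1, 1, 1, 1, 1, 1, 1, 1, 1, 1, 1, 1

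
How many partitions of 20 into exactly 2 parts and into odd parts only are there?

The partitions of 20 that satisfy the conditions:
19,1
17,3
15,5
13,7
11,9

5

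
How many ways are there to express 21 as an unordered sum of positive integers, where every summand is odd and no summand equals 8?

76

Enumerating by decreasing first part gives 76 partitions in all.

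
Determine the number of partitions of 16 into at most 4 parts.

There are too many to list fully; the first 12 (by largest part) are:
16
15,1
14,2
14,1,1
13,3
13,2,1
13,1,1,1
12,4
12,3,1
12,2,2
12,2,1,1
11,5
…and 52 more, for 64 total.

64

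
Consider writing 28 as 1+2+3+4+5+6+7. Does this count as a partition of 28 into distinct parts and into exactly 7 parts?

Yes

The parts sum to 28, and the condition 'all summands are distinct' holds; the condition 'there are exactly 7 summands' holds.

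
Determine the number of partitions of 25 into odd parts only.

142

Enumerating by decreasing first part gives 142 partitions in all.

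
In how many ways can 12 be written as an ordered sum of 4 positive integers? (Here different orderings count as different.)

Equivalently, choose which 3 of the 11 gaps become plus signs: C(11,3) = 165.

165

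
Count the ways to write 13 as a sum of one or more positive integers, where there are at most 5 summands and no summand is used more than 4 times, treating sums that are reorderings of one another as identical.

There are too many to list fully; the first 12 (by largest part) are:
13
1+12
2+11
1+1+11
3+10
1+2+10
1+1+1+10
4+9
1+3+9
2+2+9
1+1+2+9
1+1+1+1+9
…and 45 more, for 57 total.

57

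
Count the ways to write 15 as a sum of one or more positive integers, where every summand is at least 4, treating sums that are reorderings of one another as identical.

Enumerating:
15
11,4
10,5
9,6
8,7
7,4,4
6,5,4
5,5,5

8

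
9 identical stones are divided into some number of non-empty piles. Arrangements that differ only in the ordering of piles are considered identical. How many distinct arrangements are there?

There are too many to list fully; the first 12 (by largest part) are:
9
1 + 8
2 + 7
1 + 1 + 7
3 + 6
1 + 2 + 6
1 + 1 + 1 + 6
4 + 5
1 + 3 + 5
2 + 2 + 5
1 + 1 + 2 + 5
1 + 1 + 1 + 1 + 5
…and 18 more, for 30 total.

30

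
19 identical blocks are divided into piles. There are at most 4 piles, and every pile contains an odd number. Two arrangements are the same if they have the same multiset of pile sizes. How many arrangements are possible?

Enumerating:
19
17, 1, 1
15, 3, 1
13, 5, 1
13, 3, 3
11, 7, 1
11, 5, 3
9, 9, 1
9, 7, 3
9, 5, 5
7, 7, 5

11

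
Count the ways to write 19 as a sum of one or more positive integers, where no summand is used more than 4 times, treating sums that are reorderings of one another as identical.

A full systematic count gives 325.

325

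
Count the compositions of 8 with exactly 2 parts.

7

A composition of 8 into 2 positive parts is chosen by placing 1 dividers among the 7 gaps between 8 units: C(7,1) = 7.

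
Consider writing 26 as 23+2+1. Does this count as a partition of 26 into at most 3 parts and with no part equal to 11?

The parts sum to 26, and the condition 'there are at most 3 summands' holds; the condition 'no summand equals 11' holds.

Yes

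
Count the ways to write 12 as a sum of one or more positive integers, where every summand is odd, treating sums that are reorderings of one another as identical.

Enumerating:
1, 11
3, 9
1, 1, 1, 9
5, 7
1, 1, 3, 7
1, 1, 1, 1, 1, 7
1, 1, 5, 5
1, 3, 3, 5
1, 1, 1, 1, 3, 5
1, 1, 1, 1, 1, 1, 1, 5
3, 3, 3, 3
1, 1, 1, 3, 3, 3
1, 1, 1, 1, 1, 1, 3, 3
1, 1, 1, 1, 1, 1, 1, 1, 1, 3
1, 1, 1, 1, 1, 1, 1, 1, 1, 1, 1, 1

15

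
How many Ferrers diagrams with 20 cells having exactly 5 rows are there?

84

Counting exhaustively, 84 partitions satisfy the conditions.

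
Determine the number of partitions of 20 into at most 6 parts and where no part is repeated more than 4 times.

Direct enumeration gives 278 partitions.

278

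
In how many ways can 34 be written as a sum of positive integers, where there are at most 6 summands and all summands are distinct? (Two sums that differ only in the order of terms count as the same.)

501

A full systematic count gives 501.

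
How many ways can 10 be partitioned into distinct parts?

10

The partitions of 10 that satisfy the conditions:
10
1 + 9
2 + 8
3 + 7
1 + 2 + 7
4 + 6
1 + 3 + 6
1 + 4 + 5
2 + 3 + 5
1 + 2 + 3 + 4
That's 10 in total.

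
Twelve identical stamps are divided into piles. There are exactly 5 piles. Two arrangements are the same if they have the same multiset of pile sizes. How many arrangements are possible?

13

The partitions of 12 that satisfy the conditions:
8,1,1,1,1
7,2,1,1,1
6,3,1,1,1
6,2,2,1,1
5,4,1,1,1
5,3,2,1,1
5,2,2,2,1
4,4,2,1,1
4,3,3,1,1
4,3,2,2,1
4,2,2,2,2
3,3,3,2,1
3,3,2,2,2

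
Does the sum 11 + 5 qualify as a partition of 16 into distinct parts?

Yes

The parts sum to 16, and the condition 'all summands are distinct' holds.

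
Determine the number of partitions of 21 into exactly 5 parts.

Counting exhaustively, 101 partitions satisfy the conditions.

101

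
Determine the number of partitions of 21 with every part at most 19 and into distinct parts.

74

Direct enumeration gives 74 partitions.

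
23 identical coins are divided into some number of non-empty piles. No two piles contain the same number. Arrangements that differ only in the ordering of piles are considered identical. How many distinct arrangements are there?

There are 104 such partitions.

104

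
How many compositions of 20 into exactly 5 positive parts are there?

3876

Equivalently, choose which 4 of the 19 gaps become plus signs: C(19,4) = 3876.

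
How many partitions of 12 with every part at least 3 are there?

They are:
12
3 + 9
4 + 8
5 + 7
6 + 6
3 + 3 + 6
3 + 4 + 5
4 + 4 + 4
3 + 3 + 3 + 3
Counting gives 9.

9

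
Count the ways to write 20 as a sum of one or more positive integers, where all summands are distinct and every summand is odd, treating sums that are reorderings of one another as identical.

The partitions of 20 that satisfy the conditions:
1 + 19
3 + 17
5 + 15
7 + 13
9 + 11
1 + 3 + 5 + 11
1 + 3 + 7 + 9

7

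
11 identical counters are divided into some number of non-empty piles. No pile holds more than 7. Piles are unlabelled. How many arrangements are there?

49

There are too many to list fully; the first 12 (by largest part) are:
7, 4
7, 3, 1
7, 2, 2
7, 2, 1, 1
7, 1, 1, 1, 1
6, 5
6, 4, 1
6, 3, 2
6, 3, 1, 1
6, 2, 2, 1
6, 2, 1, 1, 1
6, 1, 1, 1, 1, 1
…and 37 more, for 49 total.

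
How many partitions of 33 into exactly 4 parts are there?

A full systematic count gives 270.

270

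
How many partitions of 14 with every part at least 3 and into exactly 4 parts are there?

2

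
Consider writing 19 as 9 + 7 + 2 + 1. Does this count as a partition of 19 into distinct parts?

Yes

The parts sum to 19, and the condition 'all summands are distinct' holds.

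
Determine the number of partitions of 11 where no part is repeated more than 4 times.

44

A partial list (first 12 by largest part):
11
1+10
2+9
1+1+9
3+8
1+2+8
1+1+1+8
4+7
1+3+7
2+2+7
1+1+2+7
1+1+1+1+7
…and 32 more, for 44 total.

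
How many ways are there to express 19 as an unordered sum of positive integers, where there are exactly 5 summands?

There are too many to list fully; the first 12 (by largest part) are:
1 + 1 + 1 + 1 + 15
1 + 1 + 1 + 2 + 14
1 + 1 + 1 + 3 + 13
1 + 1 + 2 + 2 + 13
1 + 1 + 1 + 4 + 12
1 + 1 + 2 + 3 + 12
1 + 2 + 2 + 2 + 12
1 + 1 + 1 + 5 + 11
1 + 1 + 2 + 4 + 11
1 + 1 + 3 + 3 + 11
1 + 2 + 2 + 3 + 11
2 + 2 + 2 + 2 + 11
…and 58 more, for 70 total.

70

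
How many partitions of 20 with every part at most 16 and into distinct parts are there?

There are too many to list fully; the first 12 (by largest part) are:
16, 4
16, 3, 1
15, 5
15, 4, 1
15, 3, 2
14, 6
14, 5, 1
14, 4, 2
14, 3, 2, 1
13, 7
13, 6, 1
13, 5, 2
…and 47 more, for 59 total.

59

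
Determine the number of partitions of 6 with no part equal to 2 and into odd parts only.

They are:
5, 1
3, 3
3, 1, 1, 1
1, 1, 1, 1, 1, 1
Counting gives 4.

4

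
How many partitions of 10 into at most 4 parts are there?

They are:
10
9 + 1
8 + 2
8 + 1 + 1
7 + 3
7 + 2 + 1
7 + 1 + 1 + 1
6 + 4
6 + 3 + 1
6 + 2 + 2
6 + 2 + 1 + 1
5 + 5
5 + 4 + 1
5 + 3 + 2
5 + 3 + 1 + 1
5 + 2 + 2 + 1
4 + 4 + 2
4 + 4 + 1 + 1
4 + 3 + 3
4 + 3 + 2 + 1
4 + 2 + 2 + 2
3 + 3 + 3 + 1
3 + 3 + 2 + 2

23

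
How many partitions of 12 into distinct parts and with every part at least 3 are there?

5

Enumerating:
12
9, 3
8, 4
7, 5
5, 4, 3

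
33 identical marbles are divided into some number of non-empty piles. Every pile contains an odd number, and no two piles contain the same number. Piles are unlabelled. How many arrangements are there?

25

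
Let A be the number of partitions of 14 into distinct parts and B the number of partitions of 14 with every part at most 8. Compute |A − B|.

94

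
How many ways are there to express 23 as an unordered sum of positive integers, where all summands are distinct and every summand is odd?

9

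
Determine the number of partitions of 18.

Direct enumeration gives 385 partitions.

385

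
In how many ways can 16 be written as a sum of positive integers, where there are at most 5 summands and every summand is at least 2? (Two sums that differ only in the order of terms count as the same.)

47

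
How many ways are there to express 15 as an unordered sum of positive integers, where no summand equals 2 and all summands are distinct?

The partitions of 15 that satisfy the conditions:
15
14 + 1
12 + 3
11 + 4
11 + 3 + 1
10 + 5
10 + 4 + 1
9 + 6
9 + 5 + 1
8 + 7
8 + 6 + 1
8 + 4 + 3
7 + 5 + 3
7 + 4 + 3 + 1
6 + 5 + 4
6 + 5 + 3 + 1

16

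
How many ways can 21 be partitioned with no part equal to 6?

616

A full systematic count gives 616.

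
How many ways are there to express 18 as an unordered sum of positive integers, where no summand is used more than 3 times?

There are 208 such partitions.

208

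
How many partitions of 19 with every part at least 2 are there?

105

Enumerating by decreasing first part gives 105 partitions in all.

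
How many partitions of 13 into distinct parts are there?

18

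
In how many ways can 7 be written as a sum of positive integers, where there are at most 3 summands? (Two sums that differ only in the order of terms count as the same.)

Listing the qualifying partitions of 7:
7
6+1
5+2
5+1+1
4+3
4+2+1
3+3+1
3+2+2
That's 8 in total.

8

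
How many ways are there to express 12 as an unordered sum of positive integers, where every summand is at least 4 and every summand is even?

Listing the qualifying partitions of 12:
12
4,8
6,6
4,4,4
Counting gives 4.

4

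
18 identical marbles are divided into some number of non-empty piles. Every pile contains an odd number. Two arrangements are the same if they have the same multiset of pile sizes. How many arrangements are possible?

46

A partial list (first 12 by largest part):
1, 17
3, 15
1, 1, 1, 15
5, 13
1, 1, 3, 13
1, 1, 1, 1, 1, 13
7, 11
1, 1, 5, 11
1, 3, 3, 11
1, 1, 1, 1, 3, 11
1, 1, 1, 1, 1, 1, 1, 11
9, 9
…and 34 more, for 46 total.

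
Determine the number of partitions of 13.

101

Enumerating by decreasing first part gives 101 partitions in all.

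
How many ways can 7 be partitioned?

15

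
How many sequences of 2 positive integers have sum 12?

11

By stars and bars with positive parts, the count is C(11,1) = 11.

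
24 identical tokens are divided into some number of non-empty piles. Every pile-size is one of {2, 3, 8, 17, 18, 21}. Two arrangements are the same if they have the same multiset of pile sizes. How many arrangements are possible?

They are:
21+3
18+3+3
18+2+2+2
17+3+2+2
8+8+8
8+8+3+3+2
8+8+2+2+2+2
8+3+3+3+3+2+2
8+3+3+2+2+2+2+2
8+2+2+2+2+2+2+2+2
3+3+3+3+3+3+3+3
3+3+3+3+3+3+2+2+2
3+3+3+3+2+2+2+2+2+2
3+3+2+2+2+2+2+2+2+2+2
2+2+2+2+2+2+2+2+2+2+2+2
Counting gives 15.

15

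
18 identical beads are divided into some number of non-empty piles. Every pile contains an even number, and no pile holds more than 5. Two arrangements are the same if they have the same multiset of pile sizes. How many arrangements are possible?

5

The partitions of 18 that satisfy the conditions:
2,4,4,4,4
2,2,2,4,4,4
2,2,2,2,2,4,4
2,2,2,2,2,2,2,4
2,2,2,2,2,2,2,2,2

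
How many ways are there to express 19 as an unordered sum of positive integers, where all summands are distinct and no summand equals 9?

45

A partial list (first 12 by largest part):
19
18 + 1
17 + 2
16 + 3
16 + 2 + 1
15 + 4
15 + 3 + 1
14 + 5
14 + 4 + 1
14 + 3 + 2
13 + 6
13 + 5 + 1
…and 33 more, for 45 total.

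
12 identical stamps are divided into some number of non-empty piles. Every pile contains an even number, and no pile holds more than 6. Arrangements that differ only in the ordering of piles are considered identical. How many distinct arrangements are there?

7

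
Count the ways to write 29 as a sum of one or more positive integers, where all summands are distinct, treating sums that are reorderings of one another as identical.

256

Systematic enumeration (by largest part, then next-largest, …) yields 256.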